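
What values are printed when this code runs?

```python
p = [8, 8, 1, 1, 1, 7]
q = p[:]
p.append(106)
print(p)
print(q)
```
[8, 8, 1, 1, 1, 7, 106]
[8, 8, 1, 1, 1, 7]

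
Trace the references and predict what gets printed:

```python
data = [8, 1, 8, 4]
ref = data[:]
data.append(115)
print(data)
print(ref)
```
[8, 1, 8, 4, 115]
[8, 1, 8, 4]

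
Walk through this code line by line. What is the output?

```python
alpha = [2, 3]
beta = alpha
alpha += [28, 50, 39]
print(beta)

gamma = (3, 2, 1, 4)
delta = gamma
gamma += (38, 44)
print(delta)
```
[2, 3, 28, 50, 39]
(3, 2, 1, 4)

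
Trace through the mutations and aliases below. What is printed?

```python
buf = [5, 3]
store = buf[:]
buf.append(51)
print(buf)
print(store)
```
[5, 3, 51]
[5, 3]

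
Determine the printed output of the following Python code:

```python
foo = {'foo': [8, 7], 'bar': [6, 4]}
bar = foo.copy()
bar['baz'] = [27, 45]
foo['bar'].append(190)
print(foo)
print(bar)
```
{'foo': [8, 7], 'bar': [6, 4, 190]}
{'foo': [8, 7], 'bar': [6, 4, 190], 'baz': [27, 45]}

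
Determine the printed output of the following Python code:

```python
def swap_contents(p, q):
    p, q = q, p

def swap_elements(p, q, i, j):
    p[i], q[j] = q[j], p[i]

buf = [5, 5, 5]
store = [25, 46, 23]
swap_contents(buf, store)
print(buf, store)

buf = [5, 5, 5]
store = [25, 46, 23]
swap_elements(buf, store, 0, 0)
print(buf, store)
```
[5, 5, 5] [25, 46, 23]
[25, 5, 5] [5, 46, 23]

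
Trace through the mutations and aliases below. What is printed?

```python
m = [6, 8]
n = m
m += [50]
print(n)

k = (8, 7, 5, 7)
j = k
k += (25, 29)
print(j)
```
[6, 8, 50]
(8, 7, 5, 7)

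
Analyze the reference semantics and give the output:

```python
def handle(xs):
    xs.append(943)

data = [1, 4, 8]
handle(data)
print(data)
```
[1, 4, 8, 943]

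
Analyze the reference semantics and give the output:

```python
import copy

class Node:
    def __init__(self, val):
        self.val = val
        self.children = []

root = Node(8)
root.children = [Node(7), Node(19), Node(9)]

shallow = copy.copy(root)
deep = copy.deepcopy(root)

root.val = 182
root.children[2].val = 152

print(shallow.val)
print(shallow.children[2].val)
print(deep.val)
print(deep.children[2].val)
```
8
152
8
9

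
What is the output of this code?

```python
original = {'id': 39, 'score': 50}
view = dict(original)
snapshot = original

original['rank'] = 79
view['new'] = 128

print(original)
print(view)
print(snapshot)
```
{'id': 39, 'score': 50, 'rank': 79}
{'id': 39, 'score': 50, 'new': 128}
{'id': 39, 'score': 50, 'rank': 79}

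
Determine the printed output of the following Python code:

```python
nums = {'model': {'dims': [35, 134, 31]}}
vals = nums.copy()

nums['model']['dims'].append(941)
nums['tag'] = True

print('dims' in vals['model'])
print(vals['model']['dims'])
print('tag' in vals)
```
True
[35, 134, 31, 941]
False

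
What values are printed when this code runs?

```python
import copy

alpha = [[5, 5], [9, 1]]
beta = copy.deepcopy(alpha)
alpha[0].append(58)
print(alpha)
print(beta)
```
[[5, 5, 58], [9, 1]]
[[5, 5], [9, 1]]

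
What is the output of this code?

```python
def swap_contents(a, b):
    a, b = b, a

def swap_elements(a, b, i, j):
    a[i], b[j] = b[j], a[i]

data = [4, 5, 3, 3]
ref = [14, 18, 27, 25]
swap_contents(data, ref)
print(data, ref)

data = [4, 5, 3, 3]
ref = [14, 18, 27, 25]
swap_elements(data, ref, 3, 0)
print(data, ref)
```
[4, 5, 3, 3] [14, 18, 27, 25]
[4, 5, 3, 14] [3, 18, 27, 25]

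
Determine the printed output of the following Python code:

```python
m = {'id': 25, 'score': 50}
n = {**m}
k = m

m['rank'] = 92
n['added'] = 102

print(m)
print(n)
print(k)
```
{'id': 25, 'score': 50, 'rank': 92}
{'id': 25, 'score': 50, 'added': 102}
{'id': 25, 'score': 50, 'rank': 92}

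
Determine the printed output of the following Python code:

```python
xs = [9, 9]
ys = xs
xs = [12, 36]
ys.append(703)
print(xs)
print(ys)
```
[12, 36]
[9, 9, 703]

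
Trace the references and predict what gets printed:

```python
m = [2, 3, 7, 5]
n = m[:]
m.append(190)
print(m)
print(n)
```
[2, 3, 7, 5, 190]
[2, 3, 7, 5]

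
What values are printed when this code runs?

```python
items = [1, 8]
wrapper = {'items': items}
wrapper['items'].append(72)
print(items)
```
[1, 8, 72]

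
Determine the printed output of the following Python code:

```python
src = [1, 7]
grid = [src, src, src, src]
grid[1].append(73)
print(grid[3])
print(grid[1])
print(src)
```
[1, 7, 73]
[1, 7, 73]
[1, 7, 73]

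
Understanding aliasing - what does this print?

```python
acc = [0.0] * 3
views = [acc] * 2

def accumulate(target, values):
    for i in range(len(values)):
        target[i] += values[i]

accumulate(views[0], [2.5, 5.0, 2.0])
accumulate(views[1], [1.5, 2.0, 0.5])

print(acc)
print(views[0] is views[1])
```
[4.0, 7.0, 2.5]
True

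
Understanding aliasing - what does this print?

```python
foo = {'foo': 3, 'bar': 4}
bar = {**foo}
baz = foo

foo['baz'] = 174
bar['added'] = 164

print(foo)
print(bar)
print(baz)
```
{'foo': 3, 'bar': 4, 'baz': 174}
{'foo': 3, 'bar': 4, 'added': 164}
{'foo': 3, 'bar': 4, 'baz': 174}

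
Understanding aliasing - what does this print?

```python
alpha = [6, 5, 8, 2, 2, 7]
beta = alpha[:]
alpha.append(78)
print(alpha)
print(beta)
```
[6, 5, 8, 2, 2, 7, 78]
[6, 5, 8, 2, 2, 7]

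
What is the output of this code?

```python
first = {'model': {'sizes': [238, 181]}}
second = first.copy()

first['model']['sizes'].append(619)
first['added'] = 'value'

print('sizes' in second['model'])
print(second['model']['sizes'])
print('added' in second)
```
True
[238, 181, 619]
False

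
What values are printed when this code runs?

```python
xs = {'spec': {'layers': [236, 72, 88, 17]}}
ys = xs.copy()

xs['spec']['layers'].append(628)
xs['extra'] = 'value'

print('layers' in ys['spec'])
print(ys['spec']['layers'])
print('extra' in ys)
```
True
[236, 72, 88, 17, 628]
False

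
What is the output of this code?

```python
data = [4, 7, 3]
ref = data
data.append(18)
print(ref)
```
[4, 7, 3, 18]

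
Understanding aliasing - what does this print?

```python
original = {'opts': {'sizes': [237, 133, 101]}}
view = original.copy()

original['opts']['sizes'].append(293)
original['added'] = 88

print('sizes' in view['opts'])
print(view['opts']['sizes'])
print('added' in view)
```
True
[237, 133, 101, 293]
False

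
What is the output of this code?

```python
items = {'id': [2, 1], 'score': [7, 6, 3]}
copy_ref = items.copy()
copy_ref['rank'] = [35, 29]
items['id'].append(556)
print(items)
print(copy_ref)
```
{'id': [2, 1, 556], 'score': [7, 6, 3]}
{'id': [2, 1, 556], 'score': [7, 6, 3], 'rank': [35, 29]}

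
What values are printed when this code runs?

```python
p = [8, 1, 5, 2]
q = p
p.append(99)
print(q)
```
[8, 1, 5, 2, 99]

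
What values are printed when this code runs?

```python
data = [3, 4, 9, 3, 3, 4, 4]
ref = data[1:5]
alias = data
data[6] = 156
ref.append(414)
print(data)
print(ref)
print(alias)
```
[3, 4, 9, 3, 3, 4, 156]
[4, 9, 3, 3, 414]
[3, 4, 9, 3, 3, 4, 156]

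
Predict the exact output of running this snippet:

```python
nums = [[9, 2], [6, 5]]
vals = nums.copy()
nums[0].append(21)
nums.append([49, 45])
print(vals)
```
[[9, 2, 21], [6, 5]]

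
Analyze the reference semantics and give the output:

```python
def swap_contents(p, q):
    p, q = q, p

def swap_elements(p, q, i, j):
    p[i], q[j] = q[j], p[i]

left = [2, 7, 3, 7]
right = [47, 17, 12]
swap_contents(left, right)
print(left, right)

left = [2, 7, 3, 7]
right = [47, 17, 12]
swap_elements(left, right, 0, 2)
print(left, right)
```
[2, 7, 3, 7] [47, 17, 12]
[12, 7, 3, 7] [47, 17, 2]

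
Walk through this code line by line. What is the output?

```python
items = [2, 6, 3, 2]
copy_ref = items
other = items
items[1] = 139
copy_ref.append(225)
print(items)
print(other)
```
[2, 139, 3, 2, 225]
[2, 139, 3, 2, 225]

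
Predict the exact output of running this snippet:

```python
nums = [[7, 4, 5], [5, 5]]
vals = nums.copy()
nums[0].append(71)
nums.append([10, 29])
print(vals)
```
[[7, 4, 5, 71], [5, 5]]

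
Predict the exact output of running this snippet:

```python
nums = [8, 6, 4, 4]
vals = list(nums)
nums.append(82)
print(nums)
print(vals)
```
[8, 6, 4, 4, 82]
[8, 6, 4, 4]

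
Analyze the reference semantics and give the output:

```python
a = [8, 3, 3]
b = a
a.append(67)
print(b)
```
[8, 3, 3, 67]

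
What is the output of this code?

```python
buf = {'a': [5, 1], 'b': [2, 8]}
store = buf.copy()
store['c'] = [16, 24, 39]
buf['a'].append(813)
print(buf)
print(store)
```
{'a': [5, 1, 813], 'b': [2, 8]}
{'a': [5, 1, 813], 'b': [2, 8], 'c': [16, 24, 39]}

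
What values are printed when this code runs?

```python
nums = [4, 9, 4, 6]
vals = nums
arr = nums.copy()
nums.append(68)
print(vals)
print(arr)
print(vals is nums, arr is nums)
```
[4, 9, 4, 6, 68]
[4, 9, 4, 6]
True False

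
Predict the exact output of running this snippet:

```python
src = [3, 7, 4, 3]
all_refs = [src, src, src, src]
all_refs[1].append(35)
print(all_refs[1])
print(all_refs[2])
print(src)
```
[3, 7, 4, 3, 35]
[3, 7, 4, 3, 35]
[3, 7, 4, 3, 35]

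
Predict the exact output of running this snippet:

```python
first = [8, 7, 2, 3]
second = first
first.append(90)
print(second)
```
[8, 7, 2, 3, 90]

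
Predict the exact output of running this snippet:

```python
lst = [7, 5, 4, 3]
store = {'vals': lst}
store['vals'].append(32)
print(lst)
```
[7, 5, 4, 3, 32]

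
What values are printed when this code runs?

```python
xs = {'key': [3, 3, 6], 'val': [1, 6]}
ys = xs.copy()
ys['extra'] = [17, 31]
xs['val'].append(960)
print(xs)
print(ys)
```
{'key': [3, 3, 6], 'val': [1, 6, 960]}
{'key': [3, 3, 6], 'val': [1, 6, 960], 'extra': [17, 31]}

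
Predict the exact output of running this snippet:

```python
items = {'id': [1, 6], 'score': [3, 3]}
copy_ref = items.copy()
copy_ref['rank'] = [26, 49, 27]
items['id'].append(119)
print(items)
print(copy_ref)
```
{'id': [1, 6, 119], 'score': [3, 3]}
{'id': [1, 6, 119], 'score': [3, 3], 'rank': [26, 49, 27]}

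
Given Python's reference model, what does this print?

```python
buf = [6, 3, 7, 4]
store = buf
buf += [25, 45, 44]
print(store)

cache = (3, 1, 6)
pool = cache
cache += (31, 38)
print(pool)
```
[6, 3, 7, 4, 25, 45, 44]
(3, 1, 6)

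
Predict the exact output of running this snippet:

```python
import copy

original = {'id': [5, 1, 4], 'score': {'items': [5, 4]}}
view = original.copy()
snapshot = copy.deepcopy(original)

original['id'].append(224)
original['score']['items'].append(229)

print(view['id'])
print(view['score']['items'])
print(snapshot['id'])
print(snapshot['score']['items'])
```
[5, 1, 4, 224]
[5, 4, 229]
[5, 1, 4]
[5, 4]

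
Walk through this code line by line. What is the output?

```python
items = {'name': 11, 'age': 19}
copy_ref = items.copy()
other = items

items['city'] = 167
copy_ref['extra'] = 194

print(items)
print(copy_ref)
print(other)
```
{'name': 11, 'age': 19, 'city': 167}
{'name': 11, 'age': 19, 'extra': 194}
{'name': 11, 'age': 19, 'city': 167}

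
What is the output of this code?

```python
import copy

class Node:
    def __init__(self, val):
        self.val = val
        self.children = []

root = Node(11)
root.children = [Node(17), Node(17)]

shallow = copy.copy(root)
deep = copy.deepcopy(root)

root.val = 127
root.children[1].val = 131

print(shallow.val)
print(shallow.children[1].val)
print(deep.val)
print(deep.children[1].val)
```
11
131
11
17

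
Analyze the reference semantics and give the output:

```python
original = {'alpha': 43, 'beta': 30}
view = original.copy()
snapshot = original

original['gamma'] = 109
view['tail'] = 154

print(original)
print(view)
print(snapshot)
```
{'alpha': 43, 'beta': 30, 'gamma': 109}
{'alpha': 43, 'beta': 30, 'tail': 154}
{'alpha': 43, 'beta': 30, 'gamma': 109}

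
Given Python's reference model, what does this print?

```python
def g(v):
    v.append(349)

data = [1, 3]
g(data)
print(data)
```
[1, 3, 349]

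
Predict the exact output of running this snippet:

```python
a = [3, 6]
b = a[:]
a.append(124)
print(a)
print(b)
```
[3, 6, 124]
[3, 6]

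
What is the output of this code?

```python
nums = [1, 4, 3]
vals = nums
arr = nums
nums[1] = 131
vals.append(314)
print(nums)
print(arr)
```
[1, 131, 3, 314]
[1, 131, 3, 314]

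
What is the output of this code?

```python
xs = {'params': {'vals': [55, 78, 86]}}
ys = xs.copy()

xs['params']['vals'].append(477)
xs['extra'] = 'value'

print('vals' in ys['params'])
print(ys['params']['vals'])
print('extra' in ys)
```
True
[55, 78, 86, 477]
False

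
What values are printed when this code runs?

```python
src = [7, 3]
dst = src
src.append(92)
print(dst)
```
[7, 3, 92]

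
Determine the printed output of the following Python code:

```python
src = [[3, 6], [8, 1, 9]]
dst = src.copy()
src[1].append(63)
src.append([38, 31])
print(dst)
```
[[3, 6], [8, 1, 9, 63]]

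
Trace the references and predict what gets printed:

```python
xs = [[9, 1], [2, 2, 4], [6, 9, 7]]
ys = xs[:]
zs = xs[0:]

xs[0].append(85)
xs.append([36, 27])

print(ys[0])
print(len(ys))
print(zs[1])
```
[9, 1, 85]
3
[2, 2, 4]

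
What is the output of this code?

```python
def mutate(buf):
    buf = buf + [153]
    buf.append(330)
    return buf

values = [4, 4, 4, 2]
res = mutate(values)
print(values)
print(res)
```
[4, 4, 4, 2]
[4, 4, 4, 2, 153, 330]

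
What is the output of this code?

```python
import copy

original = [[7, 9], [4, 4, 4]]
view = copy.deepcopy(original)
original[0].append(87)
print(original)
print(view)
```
[[7, 9, 87], [4, 4, 4]]
[[7, 9], [4, 4, 4]]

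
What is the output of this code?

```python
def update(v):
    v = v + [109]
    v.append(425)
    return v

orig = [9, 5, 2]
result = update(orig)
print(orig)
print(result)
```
[9, 5, 2]
[9, 5, 2, 109, 425]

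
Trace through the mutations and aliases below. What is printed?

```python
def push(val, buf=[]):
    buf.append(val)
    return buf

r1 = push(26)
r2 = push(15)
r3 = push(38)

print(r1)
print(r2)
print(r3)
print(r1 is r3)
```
[26, 15, 38]
[26, 15, 38]
[26, 15, 38]
True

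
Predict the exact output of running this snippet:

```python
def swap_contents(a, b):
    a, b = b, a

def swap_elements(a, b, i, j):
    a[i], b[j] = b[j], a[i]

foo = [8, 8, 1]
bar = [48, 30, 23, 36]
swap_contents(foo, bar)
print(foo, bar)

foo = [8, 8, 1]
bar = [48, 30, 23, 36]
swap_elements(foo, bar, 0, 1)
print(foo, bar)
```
[8, 8, 1] [48, 30, 23, 36]
[30, 8, 1] [48, 8, 23, 36]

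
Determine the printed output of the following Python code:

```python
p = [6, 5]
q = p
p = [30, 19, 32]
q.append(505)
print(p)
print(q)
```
[30, 19, 32]
[6, 5, 505]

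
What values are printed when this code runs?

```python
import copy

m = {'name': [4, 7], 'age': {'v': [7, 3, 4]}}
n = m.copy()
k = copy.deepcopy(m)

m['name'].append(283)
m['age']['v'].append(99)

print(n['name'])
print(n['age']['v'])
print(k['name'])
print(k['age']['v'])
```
[4, 7, 283]
[7, 3, 4, 99]
[4, 7]
[7, 3, 4]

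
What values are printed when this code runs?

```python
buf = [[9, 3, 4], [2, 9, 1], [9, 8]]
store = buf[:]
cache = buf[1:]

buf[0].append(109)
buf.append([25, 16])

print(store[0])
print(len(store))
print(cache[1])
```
[9, 3, 4, 109]
3
[9, 8]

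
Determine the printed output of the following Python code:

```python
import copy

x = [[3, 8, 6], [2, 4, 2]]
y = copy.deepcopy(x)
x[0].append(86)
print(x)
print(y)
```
[[3, 8, 6, 86], [2, 4, 2]]
[[3, 8, 6], [2, 4, 2]]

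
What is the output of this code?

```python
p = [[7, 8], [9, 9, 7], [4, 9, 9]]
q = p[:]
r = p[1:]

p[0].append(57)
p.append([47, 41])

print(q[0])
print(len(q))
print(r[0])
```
[7, 8, 57]
3
[9, 9, 7]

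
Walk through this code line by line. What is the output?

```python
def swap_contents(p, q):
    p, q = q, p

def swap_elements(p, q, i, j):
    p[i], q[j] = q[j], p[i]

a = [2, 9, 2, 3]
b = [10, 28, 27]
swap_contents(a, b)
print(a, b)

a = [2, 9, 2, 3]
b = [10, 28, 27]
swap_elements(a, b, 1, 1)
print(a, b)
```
[2, 9, 2, 3] [10, 28, 27]
[2, 28, 2, 3] [10, 9, 27]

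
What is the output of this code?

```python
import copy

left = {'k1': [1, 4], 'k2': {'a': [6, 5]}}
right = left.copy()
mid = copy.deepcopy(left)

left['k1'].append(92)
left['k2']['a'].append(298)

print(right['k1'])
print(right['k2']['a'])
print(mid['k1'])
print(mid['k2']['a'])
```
[1, 4, 92]
[6, 5, 298]
[1, 4]
[6, 5]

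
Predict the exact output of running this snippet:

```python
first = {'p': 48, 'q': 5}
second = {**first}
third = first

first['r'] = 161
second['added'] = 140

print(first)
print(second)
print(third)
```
{'p': 48, 'q': 5, 'r': 161}
{'p': 48, 'q': 5, 'added': 140}
{'p': 48, 'q': 5, 'r': 161}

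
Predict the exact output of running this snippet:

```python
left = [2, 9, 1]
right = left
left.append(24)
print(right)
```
[2, 9, 1, 24]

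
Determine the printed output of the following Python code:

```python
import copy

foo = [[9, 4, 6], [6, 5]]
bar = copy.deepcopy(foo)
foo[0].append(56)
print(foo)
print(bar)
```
[[9, 4, 6, 56], [6, 5]]
[[9, 4, 6], [6, 5]]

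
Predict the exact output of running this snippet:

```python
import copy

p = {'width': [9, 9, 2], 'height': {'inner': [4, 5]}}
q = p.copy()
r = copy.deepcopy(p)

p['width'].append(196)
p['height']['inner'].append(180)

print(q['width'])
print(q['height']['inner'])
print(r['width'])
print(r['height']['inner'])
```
[9, 9, 2, 196]
[4, 5, 180]
[9, 9, 2]
[4, 5]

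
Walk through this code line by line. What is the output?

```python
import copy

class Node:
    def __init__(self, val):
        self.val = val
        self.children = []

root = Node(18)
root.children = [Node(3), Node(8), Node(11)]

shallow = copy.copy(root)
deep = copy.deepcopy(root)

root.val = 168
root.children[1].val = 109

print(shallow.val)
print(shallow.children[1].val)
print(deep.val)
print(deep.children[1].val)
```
18
109
18
8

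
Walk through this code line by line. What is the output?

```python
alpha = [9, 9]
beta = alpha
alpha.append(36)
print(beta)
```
[9, 9, 36]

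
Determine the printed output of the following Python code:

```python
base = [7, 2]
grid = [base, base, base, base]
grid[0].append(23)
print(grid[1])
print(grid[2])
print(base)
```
[7, 2, 23]
[7, 2, 23]
[7, 2, 23]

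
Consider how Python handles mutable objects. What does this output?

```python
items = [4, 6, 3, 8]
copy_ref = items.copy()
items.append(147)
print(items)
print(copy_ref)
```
[4, 6, 3, 8, 147]
[4, 6, 3, 8]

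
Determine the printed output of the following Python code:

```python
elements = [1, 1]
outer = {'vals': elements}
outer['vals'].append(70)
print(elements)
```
[1, 1, 70]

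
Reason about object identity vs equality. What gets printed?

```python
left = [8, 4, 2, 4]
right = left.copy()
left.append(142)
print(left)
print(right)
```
[8, 4, 2, 4, 142]
[8, 4, 2, 4]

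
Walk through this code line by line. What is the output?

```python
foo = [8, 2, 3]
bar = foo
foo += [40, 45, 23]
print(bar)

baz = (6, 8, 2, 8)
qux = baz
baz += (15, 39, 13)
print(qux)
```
[8, 2, 3, 40, 45, 23]
(6, 8, 2, 8)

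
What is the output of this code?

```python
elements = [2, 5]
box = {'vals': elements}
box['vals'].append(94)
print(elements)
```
[2, 5, 94]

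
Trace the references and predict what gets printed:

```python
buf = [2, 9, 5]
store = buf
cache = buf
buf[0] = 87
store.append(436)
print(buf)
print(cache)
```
[87, 9, 5, 436]
[87, 9, 5, 436]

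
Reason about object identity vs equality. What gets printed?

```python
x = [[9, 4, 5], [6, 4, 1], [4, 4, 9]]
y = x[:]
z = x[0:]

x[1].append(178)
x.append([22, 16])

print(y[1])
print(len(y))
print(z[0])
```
[6, 4, 1, 178]
3
[9, 4, 5]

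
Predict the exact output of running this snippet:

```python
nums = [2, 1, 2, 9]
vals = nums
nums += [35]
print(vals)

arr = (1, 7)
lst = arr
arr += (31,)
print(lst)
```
[2, 1, 2, 9, 35]
(1, 7)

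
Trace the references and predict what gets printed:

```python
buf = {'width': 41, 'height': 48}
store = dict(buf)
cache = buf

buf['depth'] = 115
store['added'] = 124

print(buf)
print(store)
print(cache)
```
{'width': 41, 'height': 48, 'depth': 115}
{'width': 41, 'height': 48, 'added': 124}
{'width': 41, 'height': 48, 'depth': 115}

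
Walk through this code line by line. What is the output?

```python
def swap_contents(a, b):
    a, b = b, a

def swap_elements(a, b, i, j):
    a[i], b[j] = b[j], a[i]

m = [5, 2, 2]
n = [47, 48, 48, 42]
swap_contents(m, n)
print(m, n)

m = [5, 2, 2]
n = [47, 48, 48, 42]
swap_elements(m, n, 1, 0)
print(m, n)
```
[5, 2, 2] [47, 48, 48, 42]
[5, 47, 2] [2, 48, 48, 42]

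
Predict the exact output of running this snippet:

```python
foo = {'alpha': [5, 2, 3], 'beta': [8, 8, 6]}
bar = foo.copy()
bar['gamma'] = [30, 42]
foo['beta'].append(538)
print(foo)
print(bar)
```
{'alpha': [5, 2, 3], 'beta': [8, 8, 6, 538]}
{'alpha': [5, 2, 3], 'beta': [8, 8, 6, 538], 'gamma': [30, 42]}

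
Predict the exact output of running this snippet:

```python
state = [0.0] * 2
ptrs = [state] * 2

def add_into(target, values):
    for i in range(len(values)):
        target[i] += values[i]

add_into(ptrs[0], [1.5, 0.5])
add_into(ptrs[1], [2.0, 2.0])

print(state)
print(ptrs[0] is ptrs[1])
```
[3.5, 2.5]
True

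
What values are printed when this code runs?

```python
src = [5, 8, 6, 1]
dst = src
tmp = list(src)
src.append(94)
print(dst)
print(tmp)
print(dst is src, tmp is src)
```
[5, 8, 6, 1, 94]
[5, 8, 6, 1]
True False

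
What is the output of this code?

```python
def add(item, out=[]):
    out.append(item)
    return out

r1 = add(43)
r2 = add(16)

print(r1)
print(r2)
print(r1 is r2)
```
[43, 16]
[43, 16]
True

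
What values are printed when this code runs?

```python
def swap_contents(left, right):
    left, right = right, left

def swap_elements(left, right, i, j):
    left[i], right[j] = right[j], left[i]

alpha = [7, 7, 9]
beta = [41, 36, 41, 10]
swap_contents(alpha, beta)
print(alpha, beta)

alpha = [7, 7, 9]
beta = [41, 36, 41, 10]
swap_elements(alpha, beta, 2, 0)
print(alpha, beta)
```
[7, 7, 9] [41, 36, 41, 10]
[7, 7, 41] [9, 36, 41, 10]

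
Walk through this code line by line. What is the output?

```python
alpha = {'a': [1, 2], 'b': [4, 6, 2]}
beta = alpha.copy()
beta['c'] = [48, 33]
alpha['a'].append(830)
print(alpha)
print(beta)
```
{'a': [1, 2, 830], 'b': [4, 6, 2]}
{'a': [1, 2, 830], 'b': [4, 6, 2], 'c': [48, 33]}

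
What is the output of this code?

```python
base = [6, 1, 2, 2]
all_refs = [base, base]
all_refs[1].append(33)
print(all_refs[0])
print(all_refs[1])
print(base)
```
[6, 1, 2, 2, 33]
[6, 1, 2, 2, 33]
[6, 1, 2, 2, 33]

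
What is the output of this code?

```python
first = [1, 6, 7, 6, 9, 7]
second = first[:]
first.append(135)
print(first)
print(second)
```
[1, 6, 7, 6, 9, 7, 135]
[1, 6, 7, 6, 9, 7]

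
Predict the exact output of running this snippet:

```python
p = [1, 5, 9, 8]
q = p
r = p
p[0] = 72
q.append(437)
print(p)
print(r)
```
[72, 5, 9, 8, 437]
[72, 5, 9, 8, 437]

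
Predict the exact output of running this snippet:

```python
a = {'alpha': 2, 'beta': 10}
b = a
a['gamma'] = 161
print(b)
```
{'alpha': 2, 'beta': 10, 'gamma': 161}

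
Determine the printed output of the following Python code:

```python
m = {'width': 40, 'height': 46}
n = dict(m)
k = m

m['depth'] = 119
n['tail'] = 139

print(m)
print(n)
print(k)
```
{'width': 40, 'height': 46, 'depth': 119}
{'width': 40, 'height': 46, 'tail': 139}
{'width': 40, 'height': 46, 'depth': 119}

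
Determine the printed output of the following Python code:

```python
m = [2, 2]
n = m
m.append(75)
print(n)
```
[2, 2, 75]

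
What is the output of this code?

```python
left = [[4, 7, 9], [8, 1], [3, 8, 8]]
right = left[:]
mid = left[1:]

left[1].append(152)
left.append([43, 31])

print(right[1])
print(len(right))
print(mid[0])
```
[8, 1, 152]
3
[8, 1, 152]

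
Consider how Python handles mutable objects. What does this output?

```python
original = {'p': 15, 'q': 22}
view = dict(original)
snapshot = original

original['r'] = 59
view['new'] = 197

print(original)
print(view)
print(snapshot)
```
{'p': 15, 'q': 22, 'r': 59}
{'p': 15, 'q': 22, 'new': 197}
{'p': 15, 'q': 22, 'r': 59}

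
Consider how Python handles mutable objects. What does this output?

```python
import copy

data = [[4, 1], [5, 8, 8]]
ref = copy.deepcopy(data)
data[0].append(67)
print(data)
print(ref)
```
[[4, 1, 67], [5, 8, 8]]
[[4, 1], [5, 8, 8]]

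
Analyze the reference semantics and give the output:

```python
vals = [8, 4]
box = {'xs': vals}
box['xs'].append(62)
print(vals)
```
[8, 4, 62]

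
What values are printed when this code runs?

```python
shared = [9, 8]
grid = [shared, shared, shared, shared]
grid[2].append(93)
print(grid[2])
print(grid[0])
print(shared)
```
[9, 8, 93]
[9, 8, 93]
[9, 8, 93]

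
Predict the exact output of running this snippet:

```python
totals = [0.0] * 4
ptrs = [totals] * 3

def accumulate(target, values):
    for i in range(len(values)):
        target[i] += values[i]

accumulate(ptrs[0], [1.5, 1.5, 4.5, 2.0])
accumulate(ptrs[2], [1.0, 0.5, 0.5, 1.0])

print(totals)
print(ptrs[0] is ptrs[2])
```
[2.5, 2.0, 5.0, 3.0]
True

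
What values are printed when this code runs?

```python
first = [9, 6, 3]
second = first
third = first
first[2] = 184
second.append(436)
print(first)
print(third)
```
[9, 6, 184, 436]
[9, 6, 184, 436]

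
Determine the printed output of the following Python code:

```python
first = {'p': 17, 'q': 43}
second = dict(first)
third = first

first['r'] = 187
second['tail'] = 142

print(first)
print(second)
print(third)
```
{'p': 17, 'q': 43, 'r': 187}
{'p': 17, 'q': 43, 'tail': 142}
{'p': 17, 'q': 43, 'r': 187}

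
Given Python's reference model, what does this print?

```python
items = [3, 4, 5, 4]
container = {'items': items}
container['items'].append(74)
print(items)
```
[3, 4, 5, 4, 74]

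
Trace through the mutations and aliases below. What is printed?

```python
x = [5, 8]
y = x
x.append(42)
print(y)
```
[5, 8, 42]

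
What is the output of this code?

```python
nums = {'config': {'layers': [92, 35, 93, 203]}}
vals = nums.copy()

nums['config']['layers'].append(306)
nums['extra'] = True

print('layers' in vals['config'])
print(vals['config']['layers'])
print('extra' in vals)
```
True
[92, 35, 93, 203, 306]
False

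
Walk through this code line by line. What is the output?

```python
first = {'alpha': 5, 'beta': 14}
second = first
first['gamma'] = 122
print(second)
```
{'alpha': 5, 'beta': 14, 'gamma': 122}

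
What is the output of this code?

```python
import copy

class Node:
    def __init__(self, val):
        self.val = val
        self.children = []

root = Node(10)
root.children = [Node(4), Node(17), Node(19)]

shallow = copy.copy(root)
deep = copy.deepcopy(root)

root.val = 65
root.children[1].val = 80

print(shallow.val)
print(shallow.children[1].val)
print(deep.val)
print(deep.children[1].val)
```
10
80
10
17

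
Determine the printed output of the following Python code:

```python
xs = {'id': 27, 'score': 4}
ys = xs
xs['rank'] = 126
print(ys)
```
{'id': 27, 'score': 4, 'rank': 126}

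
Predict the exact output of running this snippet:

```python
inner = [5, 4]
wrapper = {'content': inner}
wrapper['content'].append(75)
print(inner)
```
[5, 4, 75]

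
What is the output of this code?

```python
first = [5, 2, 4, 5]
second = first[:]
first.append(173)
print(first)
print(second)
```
[5, 2, 4, 5, 173]
[5, 2, 4, 5]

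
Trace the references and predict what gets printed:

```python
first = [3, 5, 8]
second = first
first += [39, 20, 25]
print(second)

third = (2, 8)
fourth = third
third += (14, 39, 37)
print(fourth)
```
[3, 5, 8, 39, 20, 25]
(2, 8)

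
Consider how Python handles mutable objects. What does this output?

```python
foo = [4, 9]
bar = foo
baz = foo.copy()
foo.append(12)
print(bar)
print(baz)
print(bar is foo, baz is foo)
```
[4, 9, 12]
[4, 9]
True False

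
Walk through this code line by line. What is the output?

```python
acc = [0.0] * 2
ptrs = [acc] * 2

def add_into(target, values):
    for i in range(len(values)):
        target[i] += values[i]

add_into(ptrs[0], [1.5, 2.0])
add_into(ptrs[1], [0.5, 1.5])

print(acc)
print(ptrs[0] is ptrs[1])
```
[2.0, 3.5]
True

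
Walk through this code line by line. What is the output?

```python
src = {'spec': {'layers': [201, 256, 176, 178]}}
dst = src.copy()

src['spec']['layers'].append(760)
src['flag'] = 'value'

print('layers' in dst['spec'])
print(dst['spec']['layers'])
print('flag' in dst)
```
True
[201, 256, 176, 178, 760]
False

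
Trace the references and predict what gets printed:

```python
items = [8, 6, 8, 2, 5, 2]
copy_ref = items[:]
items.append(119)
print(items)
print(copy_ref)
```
[8, 6, 8, 2, 5, 2, 119]
[8, 6, 8, 2, 5, 2]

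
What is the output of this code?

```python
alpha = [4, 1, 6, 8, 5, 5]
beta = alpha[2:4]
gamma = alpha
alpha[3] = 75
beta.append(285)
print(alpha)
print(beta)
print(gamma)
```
[4, 1, 6, 75, 5, 5]
[6, 8, 285]
[4, 1, 6, 75, 5, 5]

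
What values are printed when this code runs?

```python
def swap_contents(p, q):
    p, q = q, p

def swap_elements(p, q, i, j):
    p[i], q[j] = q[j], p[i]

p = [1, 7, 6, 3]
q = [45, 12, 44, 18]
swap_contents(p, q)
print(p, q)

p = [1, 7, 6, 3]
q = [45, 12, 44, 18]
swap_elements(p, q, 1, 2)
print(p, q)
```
[1, 7, 6, 3] [45, 12, 44, 18]
[1, 44, 6, 3] [45, 12, 7, 18]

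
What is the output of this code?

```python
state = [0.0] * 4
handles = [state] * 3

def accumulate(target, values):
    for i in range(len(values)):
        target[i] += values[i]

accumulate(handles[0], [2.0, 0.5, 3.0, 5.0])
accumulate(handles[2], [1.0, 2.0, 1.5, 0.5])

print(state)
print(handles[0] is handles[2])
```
[3.0, 2.5, 4.5, 5.5]
True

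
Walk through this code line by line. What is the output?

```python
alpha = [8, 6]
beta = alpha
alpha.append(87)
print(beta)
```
[8, 6, 87]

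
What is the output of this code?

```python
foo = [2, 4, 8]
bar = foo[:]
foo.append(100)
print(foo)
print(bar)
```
[2, 4, 8, 100]
[2, 4, 8]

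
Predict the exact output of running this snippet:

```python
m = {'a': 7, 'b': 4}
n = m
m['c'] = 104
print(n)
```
{'a': 7, 'b': 4, 'c': 104}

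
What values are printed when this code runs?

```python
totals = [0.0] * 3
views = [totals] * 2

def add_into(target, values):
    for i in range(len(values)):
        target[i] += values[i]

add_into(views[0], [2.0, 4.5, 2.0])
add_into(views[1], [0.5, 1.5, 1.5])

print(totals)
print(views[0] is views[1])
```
[2.5, 6.0, 3.5]
True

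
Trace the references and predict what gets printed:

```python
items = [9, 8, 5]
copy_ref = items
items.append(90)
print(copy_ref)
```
[9, 8, 5, 90]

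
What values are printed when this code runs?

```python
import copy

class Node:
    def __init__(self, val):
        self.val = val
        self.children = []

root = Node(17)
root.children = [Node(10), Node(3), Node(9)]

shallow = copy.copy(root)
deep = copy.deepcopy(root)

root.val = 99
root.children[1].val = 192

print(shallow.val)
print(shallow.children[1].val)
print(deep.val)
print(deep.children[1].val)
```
17
192
17
3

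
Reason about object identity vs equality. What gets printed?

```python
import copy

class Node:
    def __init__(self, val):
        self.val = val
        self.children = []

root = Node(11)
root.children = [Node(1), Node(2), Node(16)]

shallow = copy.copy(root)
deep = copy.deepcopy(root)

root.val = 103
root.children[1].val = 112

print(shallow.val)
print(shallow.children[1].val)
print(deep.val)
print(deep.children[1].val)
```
11
112
11
2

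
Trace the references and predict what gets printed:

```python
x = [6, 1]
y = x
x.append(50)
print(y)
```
[6, 1, 50]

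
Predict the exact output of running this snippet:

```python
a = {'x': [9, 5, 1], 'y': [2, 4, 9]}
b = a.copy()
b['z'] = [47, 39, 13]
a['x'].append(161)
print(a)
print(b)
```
{'x': [9, 5, 1, 161], 'y': [2, 4, 9]}
{'x': [9, 5, 1, 161], 'y': [2, 4, 9], 'z': [47, 39, 13]}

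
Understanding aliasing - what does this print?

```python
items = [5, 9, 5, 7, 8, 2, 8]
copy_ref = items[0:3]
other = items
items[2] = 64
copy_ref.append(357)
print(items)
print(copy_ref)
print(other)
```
[5, 9, 64, 7, 8, 2, 8]
[5, 9, 5, 357]
[5, 9, 64, 7, 8, 2, 8]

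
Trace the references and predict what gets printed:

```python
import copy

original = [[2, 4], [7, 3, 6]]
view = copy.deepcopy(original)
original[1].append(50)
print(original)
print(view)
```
[[2, 4], [7, 3, 6, 50]]
[[2, 4], [7, 3, 6]]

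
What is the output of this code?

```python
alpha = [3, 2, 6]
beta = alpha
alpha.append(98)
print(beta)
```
[3, 2, 6, 98]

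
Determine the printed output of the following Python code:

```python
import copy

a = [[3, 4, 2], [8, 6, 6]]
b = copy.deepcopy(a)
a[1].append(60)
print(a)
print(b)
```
[[3, 4, 2], [8, 6, 6, 60]]
[[3, 4, 2], [8, 6, 6]]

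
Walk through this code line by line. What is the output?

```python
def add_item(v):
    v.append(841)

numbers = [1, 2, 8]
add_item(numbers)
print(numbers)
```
[1, 2, 8, 841]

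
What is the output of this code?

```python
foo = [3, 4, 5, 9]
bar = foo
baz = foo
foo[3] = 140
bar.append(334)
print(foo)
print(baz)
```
[3, 4, 5, 140, 334]
[3, 4, 5, 140, 334]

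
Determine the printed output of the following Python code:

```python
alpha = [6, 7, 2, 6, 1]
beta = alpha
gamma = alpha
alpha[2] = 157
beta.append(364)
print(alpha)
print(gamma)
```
[6, 7, 157, 6, 1, 364]
[6, 7, 157, 6, 1, 364]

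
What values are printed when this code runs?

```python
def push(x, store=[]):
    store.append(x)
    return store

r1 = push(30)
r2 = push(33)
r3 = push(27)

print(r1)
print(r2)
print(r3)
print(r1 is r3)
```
[30, 33, 27]
[30, 33, 27]
[30, 33, 27]
True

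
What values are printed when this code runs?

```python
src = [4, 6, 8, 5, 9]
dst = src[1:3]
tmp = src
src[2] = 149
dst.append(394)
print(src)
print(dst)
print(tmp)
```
[4, 6, 149, 5, 9]
[6, 8, 394]
[4, 6, 149, 5, 9]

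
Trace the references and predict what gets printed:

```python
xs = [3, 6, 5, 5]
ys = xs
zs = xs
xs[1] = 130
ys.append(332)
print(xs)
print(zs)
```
[3, 130, 5, 5, 332]
[3, 130, 5, 5, 332]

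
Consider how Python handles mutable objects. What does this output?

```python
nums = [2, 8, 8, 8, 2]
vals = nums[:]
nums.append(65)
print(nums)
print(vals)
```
[2, 8, 8, 8, 2, 65]
[2, 8, 8, 8, 2]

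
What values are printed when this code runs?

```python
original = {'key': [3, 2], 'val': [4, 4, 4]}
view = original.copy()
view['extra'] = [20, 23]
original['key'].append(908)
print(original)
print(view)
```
{'key': [3, 2, 908], 'val': [4, 4, 4]}
{'key': [3, 2, 908], 'val': [4, 4, 4], 'extra': [20, 23]}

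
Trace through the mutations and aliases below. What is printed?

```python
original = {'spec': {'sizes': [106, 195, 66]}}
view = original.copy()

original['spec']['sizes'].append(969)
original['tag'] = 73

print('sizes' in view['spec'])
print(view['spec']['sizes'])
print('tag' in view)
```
True
[106, 195, 66, 969]
False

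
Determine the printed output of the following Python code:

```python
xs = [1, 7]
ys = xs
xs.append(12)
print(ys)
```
[1, 7, 12]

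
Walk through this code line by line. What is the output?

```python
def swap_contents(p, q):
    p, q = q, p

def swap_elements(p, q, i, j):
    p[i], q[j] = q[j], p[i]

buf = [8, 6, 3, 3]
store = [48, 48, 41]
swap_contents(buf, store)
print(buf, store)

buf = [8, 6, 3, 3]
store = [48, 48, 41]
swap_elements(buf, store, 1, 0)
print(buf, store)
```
[8, 6, 3, 3] [48, 48, 41]
[8, 48, 3, 3] [6, 48, 41]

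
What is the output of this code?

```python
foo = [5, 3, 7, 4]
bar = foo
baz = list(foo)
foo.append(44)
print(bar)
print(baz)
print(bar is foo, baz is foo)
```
[5, 3, 7, 4, 44]
[5, 3, 7, 4]
True False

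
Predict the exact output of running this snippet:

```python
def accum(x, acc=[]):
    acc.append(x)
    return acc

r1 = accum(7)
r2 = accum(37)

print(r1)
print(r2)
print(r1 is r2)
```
[7, 37]
[7, 37]
True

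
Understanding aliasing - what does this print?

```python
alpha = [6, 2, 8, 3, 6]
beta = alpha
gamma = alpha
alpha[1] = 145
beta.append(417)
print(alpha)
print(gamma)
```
[6, 145, 8, 3, 6, 417]
[6, 145, 8, 3, 6, 417]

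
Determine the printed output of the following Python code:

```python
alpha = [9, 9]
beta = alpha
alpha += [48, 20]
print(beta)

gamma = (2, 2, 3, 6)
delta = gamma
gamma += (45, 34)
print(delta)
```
[9, 9, 48, 20]
(2, 2, 3, 6)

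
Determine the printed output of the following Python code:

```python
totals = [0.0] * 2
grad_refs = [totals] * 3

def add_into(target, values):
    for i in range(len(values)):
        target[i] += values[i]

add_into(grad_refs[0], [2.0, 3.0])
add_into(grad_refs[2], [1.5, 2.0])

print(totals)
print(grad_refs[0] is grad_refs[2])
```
[3.5, 5.0]
True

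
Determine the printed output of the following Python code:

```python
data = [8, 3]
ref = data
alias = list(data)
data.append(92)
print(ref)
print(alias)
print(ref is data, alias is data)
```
[8, 3, 92]
[8, 3]
True False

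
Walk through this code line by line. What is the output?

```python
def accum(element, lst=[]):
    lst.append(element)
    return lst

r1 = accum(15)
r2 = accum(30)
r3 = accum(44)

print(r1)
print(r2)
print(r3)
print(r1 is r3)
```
[15, 30, 44]
[15, 30, 44]
[15, 30, 44]
True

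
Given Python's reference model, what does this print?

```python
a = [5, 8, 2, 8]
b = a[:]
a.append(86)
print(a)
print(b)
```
[5, 8, 2, 8, 86]
[5, 8, 2, 8]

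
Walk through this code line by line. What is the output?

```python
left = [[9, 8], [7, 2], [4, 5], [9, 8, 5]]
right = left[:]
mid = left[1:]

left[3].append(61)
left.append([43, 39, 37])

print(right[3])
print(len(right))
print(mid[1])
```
[9, 8, 5, 61]
4
[4, 5]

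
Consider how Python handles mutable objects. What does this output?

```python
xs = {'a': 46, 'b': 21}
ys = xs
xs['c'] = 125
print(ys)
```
{'a': 46, 'b': 21, 'c': 125}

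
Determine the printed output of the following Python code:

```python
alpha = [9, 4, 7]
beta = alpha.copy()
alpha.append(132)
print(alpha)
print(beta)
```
[9, 4, 7, 132]
[9, 4, 7]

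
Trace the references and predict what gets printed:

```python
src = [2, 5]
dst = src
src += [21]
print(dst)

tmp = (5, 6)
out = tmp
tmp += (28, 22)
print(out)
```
[2, 5, 21]
(5, 6)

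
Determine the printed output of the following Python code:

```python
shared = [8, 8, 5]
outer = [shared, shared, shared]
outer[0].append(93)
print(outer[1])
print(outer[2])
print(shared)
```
[8, 8, 5, 93]
[8, 8, 5, 93]
[8, 8, 5, 93]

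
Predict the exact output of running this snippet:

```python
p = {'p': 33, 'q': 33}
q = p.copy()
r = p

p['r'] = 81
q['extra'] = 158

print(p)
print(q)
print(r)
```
{'p': 33, 'q': 33, 'r': 81}
{'p': 33, 'q': 33, 'extra': 158}
{'p': 33, 'q': 33, 'r': 81}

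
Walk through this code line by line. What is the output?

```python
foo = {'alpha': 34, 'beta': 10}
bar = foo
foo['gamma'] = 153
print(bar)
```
{'alpha': 34, 'beta': 10, 'gamma': 153}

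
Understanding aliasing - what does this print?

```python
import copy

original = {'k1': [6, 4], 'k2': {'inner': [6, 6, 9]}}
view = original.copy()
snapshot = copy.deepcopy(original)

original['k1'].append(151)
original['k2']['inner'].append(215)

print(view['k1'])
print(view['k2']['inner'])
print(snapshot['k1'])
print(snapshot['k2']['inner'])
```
[6, 4, 151]
[6, 6, 9, 215]
[6, 4]
[6, 6, 9]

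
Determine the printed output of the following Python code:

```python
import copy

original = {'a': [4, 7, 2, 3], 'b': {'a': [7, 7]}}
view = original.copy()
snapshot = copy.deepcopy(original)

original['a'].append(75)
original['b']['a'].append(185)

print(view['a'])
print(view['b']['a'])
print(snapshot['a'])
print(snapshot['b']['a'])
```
[4, 7, 2, 3, 75]
[7, 7, 185]
[4, 7, 2, 3]
[7, 7]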